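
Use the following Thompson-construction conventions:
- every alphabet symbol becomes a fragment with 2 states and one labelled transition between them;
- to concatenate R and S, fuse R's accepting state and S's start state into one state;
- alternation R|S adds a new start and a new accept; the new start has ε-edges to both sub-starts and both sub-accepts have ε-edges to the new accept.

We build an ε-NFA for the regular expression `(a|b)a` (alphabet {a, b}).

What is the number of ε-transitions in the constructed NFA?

Per subexpression:
Each of the 3 symbol leaves contributes 0 ε-transitions.
  a|b → 4 ε-transitions
  (a|b)a → 4 ε-transitions

4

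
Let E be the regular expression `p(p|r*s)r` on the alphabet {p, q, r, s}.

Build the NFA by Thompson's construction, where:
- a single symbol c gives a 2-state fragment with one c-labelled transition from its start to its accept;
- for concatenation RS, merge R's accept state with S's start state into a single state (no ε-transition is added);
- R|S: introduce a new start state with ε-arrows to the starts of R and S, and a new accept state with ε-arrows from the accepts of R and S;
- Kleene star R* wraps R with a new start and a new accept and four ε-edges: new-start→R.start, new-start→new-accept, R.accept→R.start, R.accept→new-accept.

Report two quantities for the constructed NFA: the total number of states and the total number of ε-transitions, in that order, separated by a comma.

11, 8

Bottom-up over the parse tree:
Each of the 5 symbol leaves contributes 2 states and 0 ε-transitions.
  r* = 4 states, 4 ε-transitions
  r*s = 5 states, 4 ε-transitions
  p|r*s = 9 states, 8 ε-transitions
  p(p|r*s)r = 11 states, 8 ε-transitions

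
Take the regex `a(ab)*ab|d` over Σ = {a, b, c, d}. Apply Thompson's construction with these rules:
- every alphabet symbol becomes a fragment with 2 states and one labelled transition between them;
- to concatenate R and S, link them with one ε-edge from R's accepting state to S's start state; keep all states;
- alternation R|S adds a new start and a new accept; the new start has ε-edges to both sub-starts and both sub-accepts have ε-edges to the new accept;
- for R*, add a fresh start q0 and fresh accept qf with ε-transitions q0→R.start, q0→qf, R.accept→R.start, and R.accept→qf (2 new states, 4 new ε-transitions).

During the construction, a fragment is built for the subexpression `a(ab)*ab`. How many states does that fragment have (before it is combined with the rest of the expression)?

12

Fragment for `a(ab)*ab`:
Each of the 5 symbol leaves contributes a 2-state fragment.
  ab — 4 states
  (ab)* — 6 states
  a(ab)*ab — 12 states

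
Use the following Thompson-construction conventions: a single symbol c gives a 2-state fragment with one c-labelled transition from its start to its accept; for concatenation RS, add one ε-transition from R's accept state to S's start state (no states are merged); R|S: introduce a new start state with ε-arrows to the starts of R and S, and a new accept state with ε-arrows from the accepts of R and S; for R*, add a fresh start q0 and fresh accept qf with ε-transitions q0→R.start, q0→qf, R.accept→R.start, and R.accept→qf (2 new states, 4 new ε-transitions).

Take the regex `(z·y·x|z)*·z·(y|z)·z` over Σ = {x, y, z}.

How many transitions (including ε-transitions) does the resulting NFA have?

25

By structural recursion:
Each of the 8 symbol leaves contributes 1 transition (1 symbol, 0 ε).
  z·y·x : 5 transitions (3 symbol, 2 ε)
  z·y·x|z : 10 transitions (4 symbol, 6 ε)
  (z·y·x|z)* : 14 transitions (4 symbol, 10 ε)
  y|z : 6 transitions (2 symbol, 4 ε)
  (z·y·x|z)*·z·(y|z)·z : 25 transitions (8 symbol, 17 ε)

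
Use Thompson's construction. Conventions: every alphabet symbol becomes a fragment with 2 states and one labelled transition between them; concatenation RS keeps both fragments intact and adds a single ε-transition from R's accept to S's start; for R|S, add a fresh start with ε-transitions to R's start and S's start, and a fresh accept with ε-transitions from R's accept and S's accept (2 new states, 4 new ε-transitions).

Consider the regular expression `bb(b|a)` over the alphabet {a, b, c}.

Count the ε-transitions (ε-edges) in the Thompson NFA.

Bottom-up over the parse tree:
Each of the 4 symbol leaves contributes 0 ε-transitions.
  b|a = 4 ε-transitions
  bb(b|a) = 6 ε-transitions

6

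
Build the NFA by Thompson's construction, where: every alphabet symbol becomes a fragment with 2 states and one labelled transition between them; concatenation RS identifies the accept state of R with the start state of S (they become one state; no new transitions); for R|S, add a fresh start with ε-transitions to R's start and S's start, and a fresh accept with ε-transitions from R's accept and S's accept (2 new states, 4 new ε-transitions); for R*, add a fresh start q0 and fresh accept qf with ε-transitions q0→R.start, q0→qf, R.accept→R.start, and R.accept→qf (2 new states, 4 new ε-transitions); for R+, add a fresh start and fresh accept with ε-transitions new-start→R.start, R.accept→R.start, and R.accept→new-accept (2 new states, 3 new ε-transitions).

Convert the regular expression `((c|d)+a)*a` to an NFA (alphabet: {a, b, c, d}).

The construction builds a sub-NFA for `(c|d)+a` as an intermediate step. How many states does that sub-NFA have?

Fragment for `(c|d)+a`:
Each of the 3 symbol leaves contributes a 2-state fragment.
  c|d : 6 states
  (c|d)+ : 8 states
  (c|d)+a : 9 states

9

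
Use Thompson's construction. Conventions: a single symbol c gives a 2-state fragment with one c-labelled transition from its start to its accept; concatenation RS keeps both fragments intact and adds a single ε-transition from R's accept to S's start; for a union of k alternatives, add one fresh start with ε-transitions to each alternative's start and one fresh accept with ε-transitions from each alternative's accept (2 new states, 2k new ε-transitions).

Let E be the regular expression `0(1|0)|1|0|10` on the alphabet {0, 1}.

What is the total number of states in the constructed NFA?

Per subexpression:
Each of the 7 symbol leaves contributes a 2-state fragment.
  1|0 = 6 states
  0(1|0) = 8 states
  10 = 4 states
  0(1|0)|1|0|10 = 18 states

18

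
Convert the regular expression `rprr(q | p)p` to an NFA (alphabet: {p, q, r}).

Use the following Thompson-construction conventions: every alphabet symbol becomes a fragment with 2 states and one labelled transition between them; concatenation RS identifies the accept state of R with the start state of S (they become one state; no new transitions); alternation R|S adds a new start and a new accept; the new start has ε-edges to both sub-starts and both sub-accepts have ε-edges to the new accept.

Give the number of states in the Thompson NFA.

Bottom-up over the parse tree:
Each of the 7 symbol leaves contributes a 2-state fragment.
  q | p — 6 states
  rprr(q | p)p — 11 states

11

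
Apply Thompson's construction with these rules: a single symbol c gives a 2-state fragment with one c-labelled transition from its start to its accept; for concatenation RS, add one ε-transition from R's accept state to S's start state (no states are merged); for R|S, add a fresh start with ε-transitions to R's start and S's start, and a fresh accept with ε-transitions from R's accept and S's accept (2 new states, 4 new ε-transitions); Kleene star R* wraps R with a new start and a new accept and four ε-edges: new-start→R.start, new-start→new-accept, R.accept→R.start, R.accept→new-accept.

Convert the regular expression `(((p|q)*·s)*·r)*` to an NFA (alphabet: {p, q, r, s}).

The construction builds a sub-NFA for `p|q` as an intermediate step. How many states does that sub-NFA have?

Fragment for `p|q`:
Each of the 2 symbol leaves contributes a 2-state fragment.
  p|q — 6 states

6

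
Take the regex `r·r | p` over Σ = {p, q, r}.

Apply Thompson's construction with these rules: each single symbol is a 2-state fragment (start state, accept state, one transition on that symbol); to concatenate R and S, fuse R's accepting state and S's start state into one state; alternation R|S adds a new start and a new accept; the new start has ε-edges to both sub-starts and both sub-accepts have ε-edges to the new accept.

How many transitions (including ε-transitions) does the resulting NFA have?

Building bottom-up:
Each of the 3 symbol leaves contributes 1 transition (1 symbol, 0 ε).
  r·r — 2 transitions (2 symbol, 0 ε)
  r·r | p — 7 transitions (3 symbol, 4 ε)

7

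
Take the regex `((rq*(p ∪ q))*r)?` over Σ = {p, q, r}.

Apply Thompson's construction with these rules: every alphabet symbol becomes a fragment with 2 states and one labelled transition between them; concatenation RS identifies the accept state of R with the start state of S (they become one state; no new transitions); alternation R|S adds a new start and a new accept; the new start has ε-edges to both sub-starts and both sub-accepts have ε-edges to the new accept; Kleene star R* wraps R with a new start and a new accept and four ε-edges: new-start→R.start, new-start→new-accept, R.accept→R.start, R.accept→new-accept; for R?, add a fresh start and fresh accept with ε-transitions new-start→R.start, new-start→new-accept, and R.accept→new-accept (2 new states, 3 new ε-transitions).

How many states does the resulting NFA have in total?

15

By structural recursion:
Each of the 5 symbol leaves contributes a 2-state fragment.
  q* — 4 states
  p ∪ q — 6 states
  rq*(p ∪ q) — 10 states
  (rq*(p ∪ q))* — 12 states
  (rq*(p ∪ q))*r — 13 states
  ((rq*(p ∪ q))*r)? — 15 states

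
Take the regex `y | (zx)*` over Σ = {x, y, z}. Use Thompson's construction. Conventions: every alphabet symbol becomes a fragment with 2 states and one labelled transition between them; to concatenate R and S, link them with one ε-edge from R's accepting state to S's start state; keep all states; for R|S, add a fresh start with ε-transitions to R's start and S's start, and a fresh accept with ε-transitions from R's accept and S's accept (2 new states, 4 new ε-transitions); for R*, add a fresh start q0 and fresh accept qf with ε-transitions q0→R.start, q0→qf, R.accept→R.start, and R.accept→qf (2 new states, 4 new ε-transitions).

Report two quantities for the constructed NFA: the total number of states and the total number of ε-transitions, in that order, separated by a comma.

10, 9

By structural recursion:
Each of the 3 symbol leaves contributes 2 states and 0 ε-transitions.
  zx : 4 states, 1 ε-transition
  (zx)* : 6 states, 5 ε-transitions
  y | (zx)* : 10 states, 9 ε-transitions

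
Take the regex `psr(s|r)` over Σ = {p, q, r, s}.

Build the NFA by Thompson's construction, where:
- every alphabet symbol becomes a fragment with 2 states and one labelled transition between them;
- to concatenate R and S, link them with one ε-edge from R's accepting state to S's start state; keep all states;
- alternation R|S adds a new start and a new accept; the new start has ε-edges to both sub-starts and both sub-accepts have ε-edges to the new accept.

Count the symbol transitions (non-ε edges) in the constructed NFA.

5

Per subexpression:
Each of the 5 symbol leaves contributes exactly 1 symbol transition.
  s|r = 2 symbol transitions
  psr(s|r) = 5 symbol transitions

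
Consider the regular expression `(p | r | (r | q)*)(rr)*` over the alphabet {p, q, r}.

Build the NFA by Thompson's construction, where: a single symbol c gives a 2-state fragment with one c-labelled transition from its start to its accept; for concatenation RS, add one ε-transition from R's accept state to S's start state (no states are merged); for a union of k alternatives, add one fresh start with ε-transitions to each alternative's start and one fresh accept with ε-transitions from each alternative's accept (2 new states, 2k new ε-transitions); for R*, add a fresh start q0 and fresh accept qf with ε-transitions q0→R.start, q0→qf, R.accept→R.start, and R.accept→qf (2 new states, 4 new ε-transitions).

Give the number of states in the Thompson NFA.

Bottom-up over the parse tree:
Each of the 6 symbol leaves contributes a 2-state fragment.
  r | q = 6 states
  (r | q)* = 8 states
  p | r | (r | q)* = 14 states
  rr = 4 states
  (rr)* = 6 states
  (p | r | (r | q)*)(rr)* = 20 states

20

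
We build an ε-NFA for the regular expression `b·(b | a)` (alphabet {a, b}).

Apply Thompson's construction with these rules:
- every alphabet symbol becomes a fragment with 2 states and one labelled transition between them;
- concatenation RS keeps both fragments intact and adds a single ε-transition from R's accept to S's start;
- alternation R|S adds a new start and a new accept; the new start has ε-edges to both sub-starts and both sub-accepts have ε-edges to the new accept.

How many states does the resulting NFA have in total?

Building bottom-up:
Each of the 3 symbol leaves contributes a 2-state fragment.
  b | a → 6 states
  b·(b | a) → 8 states

8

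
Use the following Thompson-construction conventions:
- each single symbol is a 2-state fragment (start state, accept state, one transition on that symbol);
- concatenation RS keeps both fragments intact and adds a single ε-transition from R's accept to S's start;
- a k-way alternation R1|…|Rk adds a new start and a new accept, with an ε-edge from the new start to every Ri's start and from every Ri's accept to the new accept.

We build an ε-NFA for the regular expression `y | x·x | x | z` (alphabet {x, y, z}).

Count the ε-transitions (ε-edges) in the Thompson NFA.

9

By structural recursion:
Each of the 5 symbol leaves contributes 0 ε-transitions.
  x·x — 1 ε-transition
  y | x·x | x | z — 9 ε-transitions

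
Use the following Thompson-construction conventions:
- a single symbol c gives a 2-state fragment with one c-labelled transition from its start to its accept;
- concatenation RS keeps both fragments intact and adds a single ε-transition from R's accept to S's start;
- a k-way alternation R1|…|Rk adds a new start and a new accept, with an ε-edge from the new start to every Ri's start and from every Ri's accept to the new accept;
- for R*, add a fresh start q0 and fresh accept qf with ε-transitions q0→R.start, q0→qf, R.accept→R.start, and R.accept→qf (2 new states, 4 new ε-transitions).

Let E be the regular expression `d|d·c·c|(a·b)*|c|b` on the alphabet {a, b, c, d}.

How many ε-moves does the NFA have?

Bottom-up over the parse tree:
Each of the 8 symbol leaves contributes 0 ε-transitions.
  d·c·c : 2 ε-transitions
  a·b : 1 ε-transition
  (a·b)* : 5 ε-transitions
  d|d·c·c|(a·b)*|c|b : 17 ε-transitions

17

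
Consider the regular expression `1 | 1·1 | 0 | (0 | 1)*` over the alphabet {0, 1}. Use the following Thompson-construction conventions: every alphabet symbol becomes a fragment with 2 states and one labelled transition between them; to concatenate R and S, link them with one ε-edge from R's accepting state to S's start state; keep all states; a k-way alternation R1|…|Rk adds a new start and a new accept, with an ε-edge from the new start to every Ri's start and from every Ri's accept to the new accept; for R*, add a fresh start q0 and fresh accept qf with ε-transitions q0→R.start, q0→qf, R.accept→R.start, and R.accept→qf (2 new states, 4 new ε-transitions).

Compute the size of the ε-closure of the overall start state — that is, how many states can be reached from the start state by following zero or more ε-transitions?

10

Let C(F) = |ε-closure(F.start)| within fragment F, and note whether F accepts ε. Symbol fragments have C = 1 and do not accept ε. Then:
  1·1 — |closure| equals the left operand's closure size = 1 (its accept is not ε-reachable, so the closure stops there)
  0 | 1 — |closure| = 1 + 1 + 1 = 3 (the new accept is not ε-reachable since no branch accepts ε)
  (0 | 1)* — the star's fresh start ε-reaches both the body's start and the fresh accept: |closure| = 2 + 3 = 5
  1 | 1·1 | 0 | (0 | 1)* — |closure| = 1 (new start) + (1 + 1 + 1 + 5) + 1 (new accept, since some branch ε-reaches its own accept) = 10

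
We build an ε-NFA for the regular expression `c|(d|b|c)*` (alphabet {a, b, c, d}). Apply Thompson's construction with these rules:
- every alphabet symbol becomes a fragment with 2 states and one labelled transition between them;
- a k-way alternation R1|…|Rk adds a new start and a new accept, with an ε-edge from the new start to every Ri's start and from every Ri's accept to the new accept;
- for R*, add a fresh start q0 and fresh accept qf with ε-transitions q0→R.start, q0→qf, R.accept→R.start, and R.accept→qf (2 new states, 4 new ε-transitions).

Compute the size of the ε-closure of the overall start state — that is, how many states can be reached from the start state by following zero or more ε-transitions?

9

Compute the ε-closure size of each fragment's start state recursively; a symbol fragment's start has no outgoing ε-edge, so its closure is just itself (size 1).
  d|b|c → |ε-closure| = 1 + 1 + 1 + 1 = 4 (the new accept is not ε-reachable since no branch accepts ε)
  (d|b|c)* → new start has ε-edges to the inner start and to the new accept, so |ε-closure| = 2 + 4 = 6
  c|(d|b|c)* → |ε-closure| = 1 (new start) + (1 + 6) + 1 (new accept, since some branch ε-reaches its own accept) = 9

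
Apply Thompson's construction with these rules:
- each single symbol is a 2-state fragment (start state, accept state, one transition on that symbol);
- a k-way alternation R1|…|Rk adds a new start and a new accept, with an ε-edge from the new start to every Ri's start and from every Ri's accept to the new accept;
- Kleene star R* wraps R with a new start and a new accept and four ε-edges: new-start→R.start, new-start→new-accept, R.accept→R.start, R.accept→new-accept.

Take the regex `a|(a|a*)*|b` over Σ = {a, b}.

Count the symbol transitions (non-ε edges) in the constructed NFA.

By structural recursion:
Each of the 4 symbol leaves contributes exactly 1 symbol transition.
  a* : 1 symbol transition
  a|a* : 2 symbol transitions
  (a|a*)* : 2 symbol transitions
  a|(a|a*)*|b : 4 symbol transitions

4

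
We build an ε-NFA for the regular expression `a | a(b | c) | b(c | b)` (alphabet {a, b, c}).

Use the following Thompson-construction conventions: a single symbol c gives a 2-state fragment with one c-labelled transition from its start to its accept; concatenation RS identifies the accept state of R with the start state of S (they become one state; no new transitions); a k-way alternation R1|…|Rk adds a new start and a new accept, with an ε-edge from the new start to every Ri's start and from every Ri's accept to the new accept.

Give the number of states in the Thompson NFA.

18

Per subexpression:
Each of the 7 symbol leaves contributes a 2-state fragment.
  b | c — 6 states
  a(b | c) — 7 states
  c | b — 6 states
  b(c | b) — 7 states
  a | a(b | c) | b(c | b) — 18 states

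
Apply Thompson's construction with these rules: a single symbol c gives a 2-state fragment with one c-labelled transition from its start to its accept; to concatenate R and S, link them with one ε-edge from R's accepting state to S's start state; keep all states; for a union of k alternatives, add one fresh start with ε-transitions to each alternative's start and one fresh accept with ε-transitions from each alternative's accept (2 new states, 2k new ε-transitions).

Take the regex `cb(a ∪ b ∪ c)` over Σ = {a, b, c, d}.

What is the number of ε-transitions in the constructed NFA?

8

Building bottom-up:
Each of the 5 symbol leaves contributes 0 ε-transitions.
  a ∪ b ∪ c → 6 ε-transitions
  cb(a ∪ b ∪ c) → 8 ε-transitions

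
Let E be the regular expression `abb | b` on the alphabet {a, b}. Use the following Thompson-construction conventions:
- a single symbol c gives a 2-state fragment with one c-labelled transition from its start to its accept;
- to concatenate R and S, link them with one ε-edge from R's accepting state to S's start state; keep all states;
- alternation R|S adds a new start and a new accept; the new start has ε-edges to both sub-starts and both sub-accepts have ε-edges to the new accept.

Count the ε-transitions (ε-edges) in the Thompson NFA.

By structural recursion:
Each of the 4 symbol leaves contributes 0 ε-transitions.
  abb → 2 ε-transitions
  abb | b → 6 ε-transitions

6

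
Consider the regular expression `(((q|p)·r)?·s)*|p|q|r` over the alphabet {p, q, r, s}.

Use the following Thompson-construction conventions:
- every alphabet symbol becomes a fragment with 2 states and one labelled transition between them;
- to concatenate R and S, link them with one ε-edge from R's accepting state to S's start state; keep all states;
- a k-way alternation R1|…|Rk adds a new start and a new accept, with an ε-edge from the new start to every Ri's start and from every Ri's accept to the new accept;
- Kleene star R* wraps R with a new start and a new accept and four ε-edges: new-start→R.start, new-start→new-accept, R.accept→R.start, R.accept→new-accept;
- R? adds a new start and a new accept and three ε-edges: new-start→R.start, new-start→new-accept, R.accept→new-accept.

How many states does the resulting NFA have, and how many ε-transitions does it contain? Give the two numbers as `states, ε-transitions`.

22, 21

Bottom-up over the parse tree:
Each of the 7 symbol leaves contributes 2 states and 0 ε-transitions.
  q|p → 6 states, 4 ε-transitions
  (q|p)·r → 8 states, 5 ε-transitions
  ((q|p)·r)? → 10 states, 8 ε-transitions
  ((q|p)·r)?·s → 12 states, 9 ε-transitions
  (((q|p)·r)?·s)* → 14 states, 13 ε-transitions
  (((q|p)·r)?·s)*|p|q|r → 22 states, 21 ε-transitions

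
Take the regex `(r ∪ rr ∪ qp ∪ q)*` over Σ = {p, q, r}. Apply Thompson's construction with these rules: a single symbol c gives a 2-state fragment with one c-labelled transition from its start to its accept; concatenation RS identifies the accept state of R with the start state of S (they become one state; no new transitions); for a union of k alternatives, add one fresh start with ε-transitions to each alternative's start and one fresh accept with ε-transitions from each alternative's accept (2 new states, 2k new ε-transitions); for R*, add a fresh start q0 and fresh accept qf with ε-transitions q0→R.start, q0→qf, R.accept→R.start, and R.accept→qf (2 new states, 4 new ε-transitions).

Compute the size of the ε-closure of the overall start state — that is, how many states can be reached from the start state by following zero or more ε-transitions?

7

Work bottom-up. For each fragment F, track |ε-closure(F.start)| and whether F's accept lies in that closure (i.e. whether F accepts ε). A single-symbol fragment has closure size 1 and does not accept ε.
  rr — C equals the left operand's closure size = 1 (its accept is not ε-reachable, so the closure stops there)
  qp — same as the first factor's closure: C = 1
  r ∪ rr ∪ qp ∪ q — new start ε-reaches every alternative's start; none of them accept ε, so the new accept is not reached: C = 1 + 1 + 1 + 1 + 1 = 5
  (r ∪ rr ∪ qp ∪ q)* — the star's fresh start ε-reaches both the body's start and the fresh accept: C = 2 + 5 = 7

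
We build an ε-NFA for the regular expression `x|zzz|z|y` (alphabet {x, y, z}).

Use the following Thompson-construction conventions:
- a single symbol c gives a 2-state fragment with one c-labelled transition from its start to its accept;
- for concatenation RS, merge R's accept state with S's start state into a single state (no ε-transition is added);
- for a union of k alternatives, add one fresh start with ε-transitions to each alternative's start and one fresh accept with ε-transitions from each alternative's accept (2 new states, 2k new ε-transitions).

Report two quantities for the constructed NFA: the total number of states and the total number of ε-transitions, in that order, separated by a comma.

Bottom-up over the parse tree:
Each of the 6 symbol leaves contributes 2 states and 0 ε-transitions.
  zzz : 4 states, 0 ε-transitions
  x|zzz|z|y : 12 states, 8 ε-transitions

12, 8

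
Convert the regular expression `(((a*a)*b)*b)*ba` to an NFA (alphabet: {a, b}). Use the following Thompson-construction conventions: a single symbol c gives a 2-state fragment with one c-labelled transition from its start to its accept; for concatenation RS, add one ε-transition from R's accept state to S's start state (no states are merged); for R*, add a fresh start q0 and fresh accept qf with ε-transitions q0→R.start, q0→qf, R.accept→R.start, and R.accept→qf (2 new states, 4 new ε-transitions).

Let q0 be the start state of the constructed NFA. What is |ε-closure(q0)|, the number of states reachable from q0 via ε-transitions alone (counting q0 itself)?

Let C(F) = |ε-closure(F.start)| within fragment F, and note whether F accepts ε. Symbol fragments have C = 1 and do not accept ε. Then:
  a* — the star's fresh start ε-reaches both the body's start and the fresh accept: |closure| = 2 + 1 = 3
  a*a — |closure| = 3 + 1 = 4 (closure spills across the concat boundary because the left factor accepts ε)
  (a*a)* — new start has ε-edges to the inner start and to the new accept, so |closure| = 2 + 4 = 6
  (a*a)*b — |closure| = 6 + 1 = 7 (closure spills across the concat boundary because the left factor accepts ε)
  ((a*a)*b)* — new start has ε-edges to the inner start and to the new accept, so |closure| = 2 + 7 = 9
  ((a*a)*b)*b — the left operand accepts ε, so the closure extends into the next operand (via the concat ε-link); |closure| = 9 + 1 = 10
  (((a*a)*b)*b)* — new start has ε-edges to the inner start and to the new accept, so |closure| = 2 + 10 = 12
  (((a*a)*b)*b)*ba — the left operand accepts ε, so the closure extends into the next operand (via the concat ε-link); |closure| = 12 + 1 = 13

13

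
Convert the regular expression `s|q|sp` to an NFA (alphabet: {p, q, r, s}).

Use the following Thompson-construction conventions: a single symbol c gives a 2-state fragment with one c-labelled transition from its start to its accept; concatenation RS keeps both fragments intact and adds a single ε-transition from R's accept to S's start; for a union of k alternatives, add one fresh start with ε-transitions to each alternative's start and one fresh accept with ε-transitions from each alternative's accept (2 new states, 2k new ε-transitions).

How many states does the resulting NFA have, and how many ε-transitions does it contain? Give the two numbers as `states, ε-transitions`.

Bottom-up over the parse tree:
Each of the 4 symbol leaves contributes 2 states and 0 ε-transitions.
  sp — 4 states, 1 ε-transition
  s|q|sp — 10 states, 7 ε-transitions

10, 7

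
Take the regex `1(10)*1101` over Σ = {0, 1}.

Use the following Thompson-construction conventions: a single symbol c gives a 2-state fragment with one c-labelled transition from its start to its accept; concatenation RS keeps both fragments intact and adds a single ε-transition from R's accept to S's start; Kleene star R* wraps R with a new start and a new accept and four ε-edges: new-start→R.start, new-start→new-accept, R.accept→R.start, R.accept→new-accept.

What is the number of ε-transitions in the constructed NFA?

Bottom-up over the parse tree:
Each of the 7 symbol leaves contributes 0 ε-transitions.
  10 — 1 ε-transition
  (10)* — 5 ε-transitions
  1(10)*1101 — 10 ε-transitions

10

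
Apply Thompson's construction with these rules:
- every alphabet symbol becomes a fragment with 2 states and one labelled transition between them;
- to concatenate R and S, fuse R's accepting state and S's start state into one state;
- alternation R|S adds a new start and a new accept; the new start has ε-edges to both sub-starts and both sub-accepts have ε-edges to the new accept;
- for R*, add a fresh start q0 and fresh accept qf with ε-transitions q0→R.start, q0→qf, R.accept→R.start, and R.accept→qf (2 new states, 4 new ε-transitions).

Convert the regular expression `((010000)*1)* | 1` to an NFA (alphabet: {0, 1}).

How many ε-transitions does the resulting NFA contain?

12

Recursing over subexpressions:
Each of the 8 symbol leaves contributes 0 ε-transitions.
  010000 — 0 ε-transitions
  (010000)* — 4 ε-transitions
  (010000)*1 — 4 ε-transitions
  ((010000)*1)* — 8 ε-transitions
  ((010000)*1)* | 1 — 12 ε-transitions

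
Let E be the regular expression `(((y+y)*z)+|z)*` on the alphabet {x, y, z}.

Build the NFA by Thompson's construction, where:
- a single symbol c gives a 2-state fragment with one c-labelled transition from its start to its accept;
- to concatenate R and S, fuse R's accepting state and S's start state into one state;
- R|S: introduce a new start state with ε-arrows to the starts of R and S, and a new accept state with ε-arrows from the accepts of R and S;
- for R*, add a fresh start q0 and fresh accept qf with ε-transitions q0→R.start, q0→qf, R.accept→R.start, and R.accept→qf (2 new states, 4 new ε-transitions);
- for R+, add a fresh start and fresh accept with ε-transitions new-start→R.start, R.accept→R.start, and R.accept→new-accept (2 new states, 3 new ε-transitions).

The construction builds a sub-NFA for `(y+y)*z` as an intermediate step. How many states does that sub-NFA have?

Fragment for `(y+y)*z`:
Each of the 3 symbol leaves contributes a 2-state fragment.
  y+ : 4 states
  y+y : 5 states
  (y+y)* : 7 states
  (y+y)*z : 8 states

8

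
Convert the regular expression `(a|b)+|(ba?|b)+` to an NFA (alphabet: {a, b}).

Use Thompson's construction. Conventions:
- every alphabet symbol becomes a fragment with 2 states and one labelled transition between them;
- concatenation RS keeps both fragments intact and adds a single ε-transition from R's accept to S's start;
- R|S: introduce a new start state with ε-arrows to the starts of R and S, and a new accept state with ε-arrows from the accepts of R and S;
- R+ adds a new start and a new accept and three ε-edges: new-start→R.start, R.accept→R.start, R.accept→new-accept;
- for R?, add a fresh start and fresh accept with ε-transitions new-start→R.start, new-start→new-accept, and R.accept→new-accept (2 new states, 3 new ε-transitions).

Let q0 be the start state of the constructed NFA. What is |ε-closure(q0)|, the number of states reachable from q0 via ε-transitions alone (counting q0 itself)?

Work bottom-up. For each fragment F, track |ε-closure(F.start)| and whether F's accept lies in that closure (i.e. whether F accepts ε). A single-symbol fragment has closure size 1 and does not accept ε.
  a|b : C = 1 + 1 + 1 = 3 (the new accept is not ε-reachable since no branch accepts ε)
  (a|b)+ : C = 1 + 3 = 4 (the body doesn't accept ε, so the new accept is not reached)
  a? : C = 1 (new start) + 1 (body) + 1 (new accept, via ε) = 3
  ba? : C equals the left operand's closure size = 1 (its accept is not ε-reachable, so the closure stops there)
  ba?|b : C = 1 + 1 + 1 = 3 (the new accept is not ε-reachable since no branch accepts ε)
  (ba?|b)+ : C = 1 + 3 = 4 (the body doesn't accept ε, so the new accept is not reached)
  (a|b)+|(ba?|b)+ : C = 1 + 4 + 4 = 9 (the new accept is not ε-reachable since no branch accepts ε)

9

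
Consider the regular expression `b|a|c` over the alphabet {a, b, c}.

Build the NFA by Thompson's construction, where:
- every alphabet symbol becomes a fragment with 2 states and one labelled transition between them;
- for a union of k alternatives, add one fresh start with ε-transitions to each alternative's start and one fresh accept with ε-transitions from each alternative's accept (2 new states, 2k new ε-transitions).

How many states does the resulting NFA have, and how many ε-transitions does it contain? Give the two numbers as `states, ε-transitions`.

Per subexpression:
Each of the 3 symbol leaves contributes 2 states and 0 ε-transitions.
  b|a|c = 8 states, 6 ε-transitions

8, 6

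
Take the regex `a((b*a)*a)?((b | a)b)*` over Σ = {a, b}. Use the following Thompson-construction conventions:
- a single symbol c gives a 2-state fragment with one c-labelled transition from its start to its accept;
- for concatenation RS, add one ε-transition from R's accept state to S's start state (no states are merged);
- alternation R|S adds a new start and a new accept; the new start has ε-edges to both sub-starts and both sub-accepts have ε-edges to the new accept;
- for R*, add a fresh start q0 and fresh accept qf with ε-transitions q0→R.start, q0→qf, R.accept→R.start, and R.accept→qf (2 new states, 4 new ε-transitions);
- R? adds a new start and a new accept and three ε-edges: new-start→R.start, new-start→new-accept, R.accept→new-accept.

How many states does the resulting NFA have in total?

Per subexpression:
Each of the 7 symbol leaves contributes a 2-state fragment.
  b* = 4 states
  b*a = 6 states
  (b*a)* = 8 states
  (b*a)*a = 10 states
  ((b*a)*a)? = 12 states
  b | a = 6 states
  (b | a)b = 8 states
  ((b | a)b)* = 10 states
  a((b*a)*a)?((b | a)b)* = 24 states

24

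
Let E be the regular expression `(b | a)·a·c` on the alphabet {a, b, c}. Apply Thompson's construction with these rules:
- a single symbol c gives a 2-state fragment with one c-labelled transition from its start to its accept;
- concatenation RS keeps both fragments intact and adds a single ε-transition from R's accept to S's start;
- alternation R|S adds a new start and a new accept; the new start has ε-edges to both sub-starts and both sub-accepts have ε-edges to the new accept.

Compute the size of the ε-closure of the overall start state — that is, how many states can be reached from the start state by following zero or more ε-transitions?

3

Work bottom-up. For each fragment F, track |ε-closure(F.start)| and whether F's accept lies in that closure (i.e. whether F accepts ε). A single-symbol fragment has closure size 1 and does not accept ε.
  b | a → |ε-closure| = 1 + 1 + 1 = 3 (the new accept is not ε-reachable since no branch accepts ε)
  (b | a)·a·c → same as the first factor's closure: |ε-closure| = 3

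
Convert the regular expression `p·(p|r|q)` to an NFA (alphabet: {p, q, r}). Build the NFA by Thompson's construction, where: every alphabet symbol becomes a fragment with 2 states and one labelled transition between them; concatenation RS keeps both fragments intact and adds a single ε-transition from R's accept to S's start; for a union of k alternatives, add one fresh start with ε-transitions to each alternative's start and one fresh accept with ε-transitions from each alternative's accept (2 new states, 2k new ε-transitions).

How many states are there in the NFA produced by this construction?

Building bottom-up:
Each of the 4 symbol leaves contributes a 2-state fragment.
  p|r|q : 8 states
  p·(p|r|q) : 10 states

10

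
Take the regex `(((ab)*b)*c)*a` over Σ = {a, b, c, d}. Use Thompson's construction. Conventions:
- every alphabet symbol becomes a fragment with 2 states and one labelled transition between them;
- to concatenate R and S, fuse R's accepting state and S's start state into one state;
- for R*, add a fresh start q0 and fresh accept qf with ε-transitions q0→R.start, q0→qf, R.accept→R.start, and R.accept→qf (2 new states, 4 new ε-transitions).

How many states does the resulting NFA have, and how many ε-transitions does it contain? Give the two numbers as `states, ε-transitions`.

12, 12

Per subexpression:
Each of the 5 symbol leaves contributes 2 states and 0 ε-transitions.
  ab → 3 states, 0 ε-transitions
  (ab)* → 5 states, 4 ε-transitions
  (ab)*b → 6 states, 4 ε-transitions
  ((ab)*b)* → 8 states, 8 ε-transitions
  ((ab)*b)*c → 9 states, 8 ε-transitions
  (((ab)*b)*c)* → 11 states, 12 ε-transitions
  (((ab)*b)*c)*a → 12 states, 12 ε-transitions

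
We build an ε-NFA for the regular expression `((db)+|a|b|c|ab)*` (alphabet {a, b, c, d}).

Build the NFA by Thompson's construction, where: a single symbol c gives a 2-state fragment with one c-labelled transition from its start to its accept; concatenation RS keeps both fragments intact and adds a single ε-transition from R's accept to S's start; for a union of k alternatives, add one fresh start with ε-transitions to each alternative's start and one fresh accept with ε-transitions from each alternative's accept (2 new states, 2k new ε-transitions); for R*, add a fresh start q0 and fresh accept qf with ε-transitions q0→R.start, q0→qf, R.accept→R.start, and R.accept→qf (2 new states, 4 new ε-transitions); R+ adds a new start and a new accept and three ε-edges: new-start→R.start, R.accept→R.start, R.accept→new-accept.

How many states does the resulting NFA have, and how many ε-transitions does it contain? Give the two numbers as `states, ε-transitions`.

Building bottom-up:
Each of the 7 symbol leaves contributes 2 states and 0 ε-transitions.
  db = 4 states, 1 ε-transition
  (db)+ = 6 states, 4 ε-transitions
  ab = 4 states, 1 ε-transition
  (db)+|a|b|c|ab = 18 states, 15 ε-transitions
  ((db)+|a|b|c|ab)* = 20 states, 19 ε-transitions

20, 19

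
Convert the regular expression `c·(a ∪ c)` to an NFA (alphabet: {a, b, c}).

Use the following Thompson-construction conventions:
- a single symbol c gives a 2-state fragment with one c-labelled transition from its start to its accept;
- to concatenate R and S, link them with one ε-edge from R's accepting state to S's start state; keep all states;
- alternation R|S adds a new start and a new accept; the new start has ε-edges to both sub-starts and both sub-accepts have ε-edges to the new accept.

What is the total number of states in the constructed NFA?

Per subexpression:
Each of the 3 symbol leaves contributes a 2-state fragment.
  a ∪ c : 6 states
  c·(a ∪ c) : 8 states

8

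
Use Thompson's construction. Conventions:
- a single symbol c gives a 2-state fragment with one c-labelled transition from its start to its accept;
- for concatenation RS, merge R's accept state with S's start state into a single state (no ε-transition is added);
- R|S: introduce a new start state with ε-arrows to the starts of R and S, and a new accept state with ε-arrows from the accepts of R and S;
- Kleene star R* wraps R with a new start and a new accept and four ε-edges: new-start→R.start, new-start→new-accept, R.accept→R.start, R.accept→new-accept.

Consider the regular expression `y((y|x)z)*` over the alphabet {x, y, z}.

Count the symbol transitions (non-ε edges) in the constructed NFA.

Bottom-up over the parse tree:
Each of the 4 symbol leaves contributes exactly 1 symbol transition.
  y|x — 2 symbol transitions
  (y|x)z — 3 symbol transitions
  ((y|x)z)* — 3 symbol transitions
  y((y|x)z)* — 4 symbol transitions

4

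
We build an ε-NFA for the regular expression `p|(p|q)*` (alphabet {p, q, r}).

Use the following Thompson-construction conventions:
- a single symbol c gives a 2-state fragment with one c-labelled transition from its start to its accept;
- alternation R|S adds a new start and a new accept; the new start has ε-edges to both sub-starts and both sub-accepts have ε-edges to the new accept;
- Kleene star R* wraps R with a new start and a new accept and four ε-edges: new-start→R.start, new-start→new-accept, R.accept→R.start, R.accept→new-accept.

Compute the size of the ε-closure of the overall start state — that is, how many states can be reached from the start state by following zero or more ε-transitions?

8

Let C(F) = |ε-closure(F.start)| within fragment F, and note whether F accepts ε. Symbol fragments have C = 1 and do not accept ε. Then:
  p|q → |closure| = 1 + 1 + 1 = 3 (the new accept is not ε-reachable since no branch accepts ε)
  (p|q)* → |closure| = 1 (new start) + 3 (body) + 1 (new accept) = 5
  p|(p|q)* → new start ε-reaches every alternative's start; at least one alternative accepts ε, so the union's new accept is reached too: |closure| = 1 + 1 + 5 + 1 = 8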